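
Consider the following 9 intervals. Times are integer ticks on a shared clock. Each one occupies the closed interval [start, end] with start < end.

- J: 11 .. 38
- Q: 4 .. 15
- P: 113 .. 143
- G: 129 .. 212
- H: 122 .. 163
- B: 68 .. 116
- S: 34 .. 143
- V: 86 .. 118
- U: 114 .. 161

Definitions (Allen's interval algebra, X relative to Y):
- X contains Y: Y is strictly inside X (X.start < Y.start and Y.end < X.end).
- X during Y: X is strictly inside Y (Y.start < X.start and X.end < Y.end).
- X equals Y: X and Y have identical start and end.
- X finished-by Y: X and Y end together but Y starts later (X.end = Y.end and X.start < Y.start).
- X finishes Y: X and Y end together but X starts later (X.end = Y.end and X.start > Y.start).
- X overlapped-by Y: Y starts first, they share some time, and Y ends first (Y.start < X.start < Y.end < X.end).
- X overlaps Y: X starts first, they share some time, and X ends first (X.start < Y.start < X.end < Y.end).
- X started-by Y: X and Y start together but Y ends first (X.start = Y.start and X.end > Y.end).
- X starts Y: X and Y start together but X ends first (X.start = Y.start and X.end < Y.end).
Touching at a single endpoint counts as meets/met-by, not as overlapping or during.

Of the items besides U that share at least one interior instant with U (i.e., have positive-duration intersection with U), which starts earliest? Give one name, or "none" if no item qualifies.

Target U = [114, 161].
B [68, 116] → overlaps → candidate.
G [129, 212] → overlapped-by → candidate.
H [122, 163] → overlapped-by → candidate.
J [11, 38] → before → excluded.
P [113, 143] → overlaps → candidate.
Q [4, 15] → before → excluded.
S [34, 143] → overlaps → candidate.
V [86, 118] → overlaps → candidate.
Among candidates, earliest start is 34 → S.

S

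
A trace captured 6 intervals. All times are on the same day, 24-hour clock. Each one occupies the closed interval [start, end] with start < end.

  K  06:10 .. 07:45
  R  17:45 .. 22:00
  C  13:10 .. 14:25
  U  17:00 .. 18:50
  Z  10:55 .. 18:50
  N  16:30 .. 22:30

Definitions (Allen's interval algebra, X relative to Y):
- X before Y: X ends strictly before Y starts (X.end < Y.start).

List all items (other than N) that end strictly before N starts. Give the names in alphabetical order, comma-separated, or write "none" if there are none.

Target N = [16:30, 22:30].
C [13:10, 14:25] → before → yes.
K [06:10, 07:45] → before → yes.
R [17:45, 22:00] → during → no.
U [17:00, 18:50] → during → no.
Z [10:55, 18:50] → overlaps → no.
Result: C, K.

C, K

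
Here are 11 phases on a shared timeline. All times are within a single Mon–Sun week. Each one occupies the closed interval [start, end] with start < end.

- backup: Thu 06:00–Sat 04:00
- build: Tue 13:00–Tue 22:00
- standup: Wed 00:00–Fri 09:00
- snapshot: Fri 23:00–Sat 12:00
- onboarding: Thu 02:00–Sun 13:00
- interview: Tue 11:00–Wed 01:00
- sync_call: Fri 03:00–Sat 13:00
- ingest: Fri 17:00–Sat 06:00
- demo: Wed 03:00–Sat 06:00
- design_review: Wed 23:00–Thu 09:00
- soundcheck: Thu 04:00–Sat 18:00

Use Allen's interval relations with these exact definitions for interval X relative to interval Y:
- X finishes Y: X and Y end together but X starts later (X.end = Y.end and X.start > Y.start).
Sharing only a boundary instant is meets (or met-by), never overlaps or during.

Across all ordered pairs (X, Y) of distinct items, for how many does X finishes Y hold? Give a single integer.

Checking all 110 ordered pairs for relation 'finishes'; matching pairs in alphabetical order:
(ingest, demo): ingest finishes demo ✓
Count: 1.

1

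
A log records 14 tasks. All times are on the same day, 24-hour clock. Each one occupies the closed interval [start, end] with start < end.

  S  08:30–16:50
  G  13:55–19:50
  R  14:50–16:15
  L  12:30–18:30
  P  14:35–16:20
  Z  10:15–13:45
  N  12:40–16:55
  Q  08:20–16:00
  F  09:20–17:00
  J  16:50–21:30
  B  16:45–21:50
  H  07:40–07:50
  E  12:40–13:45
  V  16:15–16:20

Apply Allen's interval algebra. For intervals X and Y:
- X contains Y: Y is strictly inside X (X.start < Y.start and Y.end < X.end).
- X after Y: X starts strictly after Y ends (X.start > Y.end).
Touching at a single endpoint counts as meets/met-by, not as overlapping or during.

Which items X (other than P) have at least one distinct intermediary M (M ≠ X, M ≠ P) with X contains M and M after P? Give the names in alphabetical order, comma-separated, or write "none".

B

Target P = [14:35, 16:20].
Intermediaries M with M after P: B, J.
Via B — items with X contains B: none.
Via J — items with X contains J: B.
Union: B.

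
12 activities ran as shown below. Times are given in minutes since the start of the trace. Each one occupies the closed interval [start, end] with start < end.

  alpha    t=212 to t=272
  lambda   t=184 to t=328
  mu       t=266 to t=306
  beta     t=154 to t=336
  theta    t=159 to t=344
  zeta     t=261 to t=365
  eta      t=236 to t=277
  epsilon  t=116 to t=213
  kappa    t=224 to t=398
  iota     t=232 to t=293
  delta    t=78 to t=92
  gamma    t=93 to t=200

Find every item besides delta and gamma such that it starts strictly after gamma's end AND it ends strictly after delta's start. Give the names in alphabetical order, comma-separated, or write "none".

Conditions: its start is strictly after gamma's end (X.start > t=200) AND its end is strictly after delta's start (X.end > t=78).
alpha: start t=212 > t=200? ✓; end t=272 > t=78? ✓ → yes.
beta: start t=154 > t=200? ✗; end t=336 > t=78? ✓ → no.
epsilon: start t=116 > t=200? ✗; end t=213 > t=78? ✓ → no.
eta: start t=236 > t=200? ✓; end t=277 > t=78? ✓ → yes.
iota: start t=232 > t=200? ✓; end t=293 > t=78? ✓ → yes.
kappa: start t=224 > t=200? ✓; end t=398 > t=78? ✓ → yes.
lambda: start t=184 > t=200? ✗; end t=328 > t=78? ✓ → no.
mu: start t=266 > t=200? ✓; end t=306 > t=78? ✓ → yes.
theta: start t=159 > t=200? ✗; end t=344 > t=78? ✓ → no.
zeta: start t=261 > t=200? ✓; end t=365 > t=78? ✓ → yes.
Result: alpha, eta, iota, kappa, mu, zeta.

alpha, eta, iota, kappa, mu, zeta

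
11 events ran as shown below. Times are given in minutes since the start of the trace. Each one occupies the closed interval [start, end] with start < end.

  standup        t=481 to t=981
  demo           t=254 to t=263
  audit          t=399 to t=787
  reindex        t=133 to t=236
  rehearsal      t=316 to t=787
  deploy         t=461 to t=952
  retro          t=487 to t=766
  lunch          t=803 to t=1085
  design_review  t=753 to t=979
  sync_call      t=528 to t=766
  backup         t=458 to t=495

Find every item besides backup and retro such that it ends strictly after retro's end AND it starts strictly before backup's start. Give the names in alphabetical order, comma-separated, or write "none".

Conditions: its end is strictly after retro's end (X.end > t=766) AND its start is strictly before backup's start (X.start < t=458).
audit: end t=787 > t=766? ✓; start t=399 < t=458? ✓ → yes.
demo: end t=263 > t=766? ✗; start t=254 < t=458? ✓ → no.
deploy: end t=952 > t=766? ✓; start t=461 < t=458? ✗ → no.
design_review: end t=979 > t=766? ✓; start t=753 < t=458? ✗ → no.
lunch: end t=1085 > t=766? ✓; start t=803 < t=458? ✗ → no.
rehearsal: end t=787 > t=766? ✓; start t=316 < t=458? ✓ → yes.
reindex: end t=236 > t=766? ✗; start t=133 < t=458? ✓ → no.
standup: end t=981 > t=766? ✓; start t=481 < t=458? ✗ → no.
sync_call: end t=766 > t=766? ✗; start t=528 < t=458? ✗ → no.
Result: audit, rehearsal.

audit, rehearsal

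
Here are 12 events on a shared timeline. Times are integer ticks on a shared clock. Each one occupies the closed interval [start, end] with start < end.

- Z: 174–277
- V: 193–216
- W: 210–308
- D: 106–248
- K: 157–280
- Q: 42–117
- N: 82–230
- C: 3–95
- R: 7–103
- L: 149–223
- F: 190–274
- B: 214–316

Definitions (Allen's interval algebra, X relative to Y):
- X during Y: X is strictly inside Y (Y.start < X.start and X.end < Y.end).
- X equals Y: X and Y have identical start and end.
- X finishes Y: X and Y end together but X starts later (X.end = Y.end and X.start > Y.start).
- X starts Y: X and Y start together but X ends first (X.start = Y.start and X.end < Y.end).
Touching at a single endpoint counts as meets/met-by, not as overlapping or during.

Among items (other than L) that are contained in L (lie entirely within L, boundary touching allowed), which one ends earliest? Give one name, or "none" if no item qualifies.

V

Target L = [149, 223].
B [214, 316] → overlapped-by → excluded.
C [3, 95] → before → excluded.
D [106, 248] → contains → excluded.
F [190, 274] → overlapped-by → excluded.
K [157, 280] → overlapped-by → excluded.
N [82, 230] → contains → excluded.
Q [42, 117] → before → excluded.
R [7, 103] → before → excluded.
V [193, 216] → during → candidate.
W [210, 308] → overlapped-by → excluded.
Z [174, 277] → overlapped-by → excluded.
Among candidates, earliest end is 216 → V.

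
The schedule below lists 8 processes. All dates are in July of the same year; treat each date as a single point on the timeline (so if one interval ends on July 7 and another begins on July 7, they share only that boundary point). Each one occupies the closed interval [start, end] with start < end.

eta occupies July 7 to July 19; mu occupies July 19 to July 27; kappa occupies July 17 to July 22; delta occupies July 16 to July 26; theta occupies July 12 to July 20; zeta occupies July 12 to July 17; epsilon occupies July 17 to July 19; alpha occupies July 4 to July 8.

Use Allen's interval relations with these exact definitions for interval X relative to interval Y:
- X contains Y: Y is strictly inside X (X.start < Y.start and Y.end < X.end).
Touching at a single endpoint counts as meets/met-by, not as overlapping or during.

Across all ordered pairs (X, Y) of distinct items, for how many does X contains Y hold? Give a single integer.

Checking all 56 ordered pairs for relation 'contains'; matching pairs in alphabetical order:
(delta, epsilon): delta contains epsilon ✓
(delta, kappa): delta contains kappa ✓
(eta, zeta): eta contains zeta ✓
(theta, epsilon): theta contains epsilon ✓
Count: 4.

4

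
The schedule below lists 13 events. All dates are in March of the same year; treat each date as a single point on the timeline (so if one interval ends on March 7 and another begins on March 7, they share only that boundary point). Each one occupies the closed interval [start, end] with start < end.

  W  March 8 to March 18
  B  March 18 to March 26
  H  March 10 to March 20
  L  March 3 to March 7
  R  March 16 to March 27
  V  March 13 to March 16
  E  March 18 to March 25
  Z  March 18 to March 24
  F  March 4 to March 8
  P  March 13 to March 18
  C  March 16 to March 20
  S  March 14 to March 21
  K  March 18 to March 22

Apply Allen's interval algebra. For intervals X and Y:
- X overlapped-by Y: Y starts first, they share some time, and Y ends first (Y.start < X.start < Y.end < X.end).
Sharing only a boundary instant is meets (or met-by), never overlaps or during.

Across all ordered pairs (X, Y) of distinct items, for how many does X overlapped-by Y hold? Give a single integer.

24

Checking all 156 ordered pairs for relation 'overlapped-by'; matching pairs in alphabetical order:
(B, C): B overlapped-by C ✓
(B, H): B overlapped-by H ✓
(B, S): B overlapped-by S ✓
(C, P): C overlapped-by P ✓
(C, W): C overlapped-by W ✓
(E, C): E overlapped-by C ✓
(E, H): E overlapped-by H ✓
(E, S): E overlapped-by S ✓
(F, L): F overlapped-by L ✓
(H, W): H overlapped-by W ✓
(K, C): K overlapped-by C ✓
(K, H): K overlapped-by H ✓
(K, S): K overlapped-by S ✓
(R, H): R overlapped-by H ✓
(R, P): R overlapped-by P ✓
(R, S): R overlapped-by S ✓
(R, W): R overlapped-by W ✓
(S, H): S overlapped-by H ✓
(S, P): S overlapped-by P ✓
(S, V): S overlapped-by V ✓
(S, W): S overlapped-by W ✓
(Z, C): Z overlapped-by C ✓
(Z, H): Z overlapped-by H ✓
(Z, S): Z overlapped-by S ✓
Count: 24.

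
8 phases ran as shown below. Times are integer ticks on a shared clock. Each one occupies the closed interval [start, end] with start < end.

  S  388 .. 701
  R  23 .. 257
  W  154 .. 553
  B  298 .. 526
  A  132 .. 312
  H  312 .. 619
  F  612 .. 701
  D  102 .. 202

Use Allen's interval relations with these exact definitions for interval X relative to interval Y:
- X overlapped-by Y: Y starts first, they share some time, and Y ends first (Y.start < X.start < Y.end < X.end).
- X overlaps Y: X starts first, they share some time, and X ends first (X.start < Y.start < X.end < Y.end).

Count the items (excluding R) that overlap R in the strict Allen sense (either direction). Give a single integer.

Target R = [23, 257].
A [132, 312] → overlapped-by → counts.
B [298, 526] → after → no.
D [102, 202] → during → no.
F [612, 701] → after → no.
H [312, 619] → after → no.
S [388, 701] → after → no.
W [154, 553] → overlapped-by → counts.
Total: 2.

2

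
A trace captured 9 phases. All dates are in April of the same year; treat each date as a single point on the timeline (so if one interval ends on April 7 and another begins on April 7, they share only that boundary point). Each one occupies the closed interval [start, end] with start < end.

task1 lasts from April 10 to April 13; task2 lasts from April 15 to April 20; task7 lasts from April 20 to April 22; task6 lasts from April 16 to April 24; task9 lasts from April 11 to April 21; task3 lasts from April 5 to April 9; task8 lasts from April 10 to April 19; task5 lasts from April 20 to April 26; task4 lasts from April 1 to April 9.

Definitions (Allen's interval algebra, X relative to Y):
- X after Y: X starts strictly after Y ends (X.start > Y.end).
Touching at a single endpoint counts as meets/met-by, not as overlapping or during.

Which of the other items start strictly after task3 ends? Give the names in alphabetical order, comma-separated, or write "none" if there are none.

task1, task2, task5, task6, task7, task8, task9

Target task3 = [April 5, April 9].
task1 [April 10, April 13] → after → yes.
task2 [April 15, April 20] → after → yes.
task4 [April 1, April 9] → finished-by → no.
task5 [April 20, April 26] → after → yes.
task6 [April 16, April 24] → after → yes.
task7 [April 20, April 22] → after → yes.
task8 [April 10, April 19] → after → yes.
task9 [April 11, April 21] → after → yes.
Result: task1, task2, task5, task6, task7, task8, task9.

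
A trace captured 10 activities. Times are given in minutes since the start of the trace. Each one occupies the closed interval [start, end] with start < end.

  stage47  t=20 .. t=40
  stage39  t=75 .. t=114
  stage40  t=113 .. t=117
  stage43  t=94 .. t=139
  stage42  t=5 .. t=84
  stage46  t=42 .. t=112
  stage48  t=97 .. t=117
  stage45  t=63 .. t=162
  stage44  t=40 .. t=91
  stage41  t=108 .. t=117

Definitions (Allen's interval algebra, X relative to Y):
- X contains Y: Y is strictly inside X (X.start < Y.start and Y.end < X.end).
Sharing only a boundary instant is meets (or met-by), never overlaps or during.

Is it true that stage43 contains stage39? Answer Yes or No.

stage43 = [t=94, t=139], stage39 = [t=75, t=114].
Actual relation of stage43 to stage39: overlapped-by.
Asked whether 'contains' holds → No.

No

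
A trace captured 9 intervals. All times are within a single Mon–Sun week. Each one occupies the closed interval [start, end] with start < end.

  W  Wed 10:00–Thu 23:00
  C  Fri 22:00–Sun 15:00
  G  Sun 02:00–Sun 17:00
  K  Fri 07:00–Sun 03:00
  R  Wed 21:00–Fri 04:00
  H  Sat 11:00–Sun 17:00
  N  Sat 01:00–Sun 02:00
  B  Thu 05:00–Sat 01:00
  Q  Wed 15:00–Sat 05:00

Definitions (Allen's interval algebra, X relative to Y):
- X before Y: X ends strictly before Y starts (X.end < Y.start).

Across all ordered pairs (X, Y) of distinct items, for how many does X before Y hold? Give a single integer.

14

Checking all 72 ordered pairs for relation 'before'; matching pairs in alphabetical order:
(B, G): B before G ✓
(B, H): B before H ✓
(Q, G): Q before G ✓
(Q, H): Q before H ✓
(R, C): R before C ✓
(R, G): R before G ✓
(R, H): R before H ✓
(R, K): R before K ✓
(R, N): R before N ✓
(W, C): W before C ✓
(W, G): W before G ✓
(W, H): W before H ✓
(W, K): W before K ✓
(W, N): W before N ✓
Count: 14.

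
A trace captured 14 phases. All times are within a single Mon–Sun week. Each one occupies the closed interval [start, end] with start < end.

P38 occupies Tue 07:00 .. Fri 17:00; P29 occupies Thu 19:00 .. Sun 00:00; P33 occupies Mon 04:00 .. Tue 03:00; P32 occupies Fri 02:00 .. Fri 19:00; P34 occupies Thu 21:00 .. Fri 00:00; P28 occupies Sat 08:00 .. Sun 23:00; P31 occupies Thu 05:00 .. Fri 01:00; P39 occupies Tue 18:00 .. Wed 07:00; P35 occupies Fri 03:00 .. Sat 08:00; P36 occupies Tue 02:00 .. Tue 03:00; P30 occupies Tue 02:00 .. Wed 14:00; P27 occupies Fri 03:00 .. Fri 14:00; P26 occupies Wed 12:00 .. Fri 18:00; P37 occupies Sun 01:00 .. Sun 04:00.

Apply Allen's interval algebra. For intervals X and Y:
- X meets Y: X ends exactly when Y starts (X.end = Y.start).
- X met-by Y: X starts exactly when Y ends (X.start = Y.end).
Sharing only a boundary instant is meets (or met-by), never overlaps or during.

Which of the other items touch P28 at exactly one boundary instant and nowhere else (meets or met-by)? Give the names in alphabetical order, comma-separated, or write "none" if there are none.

P35

Target P28 = [Sat 08:00, Sun 23:00].
P26 [Wed 12:00, Fri 18:00] → before → no.
P27 [Fri 03:00, Fri 14:00] → before → no.
P29 [Thu 19:00, Sun 00:00] → overlaps → no.
P30 [Tue 02:00, Wed 14:00] → before → no.
P31 [Thu 05:00, Fri 01:00] → before → no.
P32 [Fri 02:00, Fri 19:00] → before → no.
P33 [Mon 04:00, Tue 03:00] → before → no.
P34 [Thu 21:00, Fri 00:00] → before → no.
P35 [Fri 03:00, Sat 08:00] → meets → yes.
P36 [Tue 02:00, Tue 03:00] → before → no.
P37 [Sun 01:00, Sun 04:00] → during → no.
P38 [Tue 07:00, Fri 17:00] → before → no.
P39 [Tue 18:00, Wed 07:00] → before → no.
Result: P35.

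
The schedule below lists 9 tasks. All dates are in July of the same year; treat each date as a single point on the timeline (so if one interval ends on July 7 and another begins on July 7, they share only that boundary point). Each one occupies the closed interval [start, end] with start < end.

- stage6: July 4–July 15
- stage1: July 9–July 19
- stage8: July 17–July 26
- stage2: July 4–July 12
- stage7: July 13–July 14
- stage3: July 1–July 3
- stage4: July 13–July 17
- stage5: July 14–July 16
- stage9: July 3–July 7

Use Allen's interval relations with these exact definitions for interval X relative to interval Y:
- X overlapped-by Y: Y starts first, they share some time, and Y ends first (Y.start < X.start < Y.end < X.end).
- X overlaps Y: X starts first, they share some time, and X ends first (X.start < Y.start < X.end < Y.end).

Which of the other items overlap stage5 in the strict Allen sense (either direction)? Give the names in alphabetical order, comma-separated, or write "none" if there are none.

stage6

Target stage5 = [July 14, July 16].
stage1 [July 9, July 19] → contains → no.
stage2 [July 4, July 12] → before → no.
stage3 [July 1, July 3] → before → no.
stage4 [July 13, July 17] → contains → no.
stage6 [July 4, July 15] → overlaps → yes.
stage7 [July 13, July 14] → meets → no.
stage8 [July 17, July 26] → after → no.
stage9 [July 3, July 7] → before → no.
Result: stage6.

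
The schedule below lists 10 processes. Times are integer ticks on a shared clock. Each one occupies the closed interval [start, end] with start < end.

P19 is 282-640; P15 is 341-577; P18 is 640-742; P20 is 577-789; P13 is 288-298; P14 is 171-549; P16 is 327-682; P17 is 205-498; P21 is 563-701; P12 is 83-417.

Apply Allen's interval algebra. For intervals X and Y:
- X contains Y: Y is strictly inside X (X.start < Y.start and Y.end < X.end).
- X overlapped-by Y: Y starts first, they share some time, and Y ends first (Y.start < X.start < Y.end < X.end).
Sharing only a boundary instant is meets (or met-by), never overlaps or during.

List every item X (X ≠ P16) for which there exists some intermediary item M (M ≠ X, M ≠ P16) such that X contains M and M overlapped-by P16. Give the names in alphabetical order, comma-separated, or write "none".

Target P16 = [327, 682].
Intermediaries M with M overlapped-by P16: P18, P20, P21.
Via P18 — items with X contains P18: P20.
Via P20 — items with X contains P20: none.
Via P21 — items with X contains P21: none.
Union: P20.

P20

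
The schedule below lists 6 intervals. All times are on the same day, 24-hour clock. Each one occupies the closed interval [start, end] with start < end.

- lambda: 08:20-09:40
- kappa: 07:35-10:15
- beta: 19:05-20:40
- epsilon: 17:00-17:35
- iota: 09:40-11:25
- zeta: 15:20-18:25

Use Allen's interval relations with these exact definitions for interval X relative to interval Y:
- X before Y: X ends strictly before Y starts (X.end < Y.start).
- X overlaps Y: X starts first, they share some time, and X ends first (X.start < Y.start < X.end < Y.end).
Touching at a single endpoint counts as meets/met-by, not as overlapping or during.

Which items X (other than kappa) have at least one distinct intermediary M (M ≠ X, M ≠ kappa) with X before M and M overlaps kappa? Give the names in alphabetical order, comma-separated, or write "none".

none

Target kappa = [07:35, 10:15].
Intermediaries M with M overlaps kappa: none.
Union: none.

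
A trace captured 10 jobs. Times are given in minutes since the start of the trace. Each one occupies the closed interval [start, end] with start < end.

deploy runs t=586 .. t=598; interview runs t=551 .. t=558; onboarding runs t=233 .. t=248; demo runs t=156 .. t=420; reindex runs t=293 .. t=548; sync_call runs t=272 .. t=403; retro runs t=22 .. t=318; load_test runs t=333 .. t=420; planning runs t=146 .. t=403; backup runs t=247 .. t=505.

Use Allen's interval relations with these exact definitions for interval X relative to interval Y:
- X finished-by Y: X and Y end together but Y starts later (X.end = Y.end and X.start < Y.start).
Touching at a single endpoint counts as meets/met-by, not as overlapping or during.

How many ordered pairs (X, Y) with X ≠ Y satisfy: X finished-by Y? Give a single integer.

2

Checking all 90 ordered pairs for relation 'finished-by'; matching pairs in alphabetical order:
(demo, load_test): demo finished-by load_test ✓
(planning, sync_call): planning finished-by sync_call ✓
Count: 2.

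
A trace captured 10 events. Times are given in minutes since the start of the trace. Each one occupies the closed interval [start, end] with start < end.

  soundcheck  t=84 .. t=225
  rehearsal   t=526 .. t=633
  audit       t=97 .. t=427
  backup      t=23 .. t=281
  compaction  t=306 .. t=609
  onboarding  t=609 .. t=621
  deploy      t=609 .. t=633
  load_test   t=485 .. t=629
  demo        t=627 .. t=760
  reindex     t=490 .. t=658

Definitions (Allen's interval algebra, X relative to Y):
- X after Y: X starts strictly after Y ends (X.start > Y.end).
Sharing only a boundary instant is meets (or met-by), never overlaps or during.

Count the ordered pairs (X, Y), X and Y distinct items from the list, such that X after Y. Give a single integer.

22

Checking all 90 ordered pairs for relation 'after'; matching pairs in alphabetical order:
(compaction, backup): compaction after backup ✓
(compaction, soundcheck): compaction after soundcheck ✓
(demo, audit): demo after audit ✓
(demo, backup): demo after backup ✓
(demo, compaction): demo after compaction ✓
(demo, onboarding): demo after onboarding ✓
(demo, soundcheck): demo after soundcheck ✓
(deploy, audit): deploy after audit ✓
(deploy, backup): deploy after backup ✓
(deploy, soundcheck): deploy after soundcheck ✓
(load_test, audit): load_test after audit ✓
(load_test, backup): load_test after backup ✓
(load_test, soundcheck): load_test after soundcheck ✓
(onboarding, audit): onboarding after audit ✓
(onboarding, backup): onboarding after backup ✓
(onboarding, soundcheck): onboarding after soundcheck ✓
(rehearsal, audit): rehearsal after audit ✓
(rehearsal, backup): rehearsal after backup ✓
(rehearsal, soundcheck): rehearsal after soundcheck ✓
(reindex, audit): reindex after audit ✓
(reindex, backup): reindex after backup ✓
(reindex, soundcheck): reindex after soundcheck ✓
Count: 22.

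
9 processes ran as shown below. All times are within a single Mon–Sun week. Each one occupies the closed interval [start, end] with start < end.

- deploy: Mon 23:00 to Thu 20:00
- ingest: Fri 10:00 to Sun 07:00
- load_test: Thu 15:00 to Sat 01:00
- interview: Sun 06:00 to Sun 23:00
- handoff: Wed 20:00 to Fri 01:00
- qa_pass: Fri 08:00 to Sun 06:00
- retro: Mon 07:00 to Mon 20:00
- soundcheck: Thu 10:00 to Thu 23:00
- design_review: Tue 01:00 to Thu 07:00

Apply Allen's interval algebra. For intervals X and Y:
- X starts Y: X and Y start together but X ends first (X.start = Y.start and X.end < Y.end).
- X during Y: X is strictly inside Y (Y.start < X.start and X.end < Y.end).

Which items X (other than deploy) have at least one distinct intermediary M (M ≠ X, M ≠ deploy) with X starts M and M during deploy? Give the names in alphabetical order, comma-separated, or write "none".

Target deploy = [Mon 23:00, Thu 20:00].
Intermediaries M with M during deploy: design_review.
Via design_review — items with X starts design_review: none.
Union: none.

none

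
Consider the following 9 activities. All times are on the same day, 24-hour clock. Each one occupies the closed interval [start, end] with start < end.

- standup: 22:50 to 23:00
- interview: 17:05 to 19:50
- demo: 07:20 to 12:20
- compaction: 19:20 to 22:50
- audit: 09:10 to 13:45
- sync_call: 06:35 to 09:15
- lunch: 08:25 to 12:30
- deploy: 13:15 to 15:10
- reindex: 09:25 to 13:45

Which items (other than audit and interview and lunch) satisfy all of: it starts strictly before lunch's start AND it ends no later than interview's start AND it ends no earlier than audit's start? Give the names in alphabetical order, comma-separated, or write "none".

demo, sync_call

Conditions: its start is strictly before lunch's start (X.start < 08:25) AND its end is no later than interview's start (X.end <= 17:05) AND its end is no earlier than audit's start (X.end >= 09:10).
compaction: start 19:20 < 08:25? ✗; end 22:50 <= 17:05? ✗; end 22:50 >= 09:10? ✓ → no.
demo: start 07:20 < 08:25? ✓; end 12:20 <= 17:05? ✓; end 12:20 >= 09:10? ✓ → yes.
deploy: start 13:15 < 08:25? ✗; end 15:10 <= 17:05? ✓; end 15:10 >= 09:10? ✓ → no.
reindex: start 09:25 < 08:25? ✗; end 13:45 <= 17:05? ✓; end 13:45 >= 09:10? ✓ → no.
standup: start 22:50 < 08:25? ✗; end 23:00 <= 17:05? ✗; end 23:00 >= 09:10? ✓ → no.
sync_call: start 06:35 < 08:25? ✓; end 09:15 <= 17:05? ✓; end 09:15 >= 09:10? ✓ → yes.
Result: demo, sync_call.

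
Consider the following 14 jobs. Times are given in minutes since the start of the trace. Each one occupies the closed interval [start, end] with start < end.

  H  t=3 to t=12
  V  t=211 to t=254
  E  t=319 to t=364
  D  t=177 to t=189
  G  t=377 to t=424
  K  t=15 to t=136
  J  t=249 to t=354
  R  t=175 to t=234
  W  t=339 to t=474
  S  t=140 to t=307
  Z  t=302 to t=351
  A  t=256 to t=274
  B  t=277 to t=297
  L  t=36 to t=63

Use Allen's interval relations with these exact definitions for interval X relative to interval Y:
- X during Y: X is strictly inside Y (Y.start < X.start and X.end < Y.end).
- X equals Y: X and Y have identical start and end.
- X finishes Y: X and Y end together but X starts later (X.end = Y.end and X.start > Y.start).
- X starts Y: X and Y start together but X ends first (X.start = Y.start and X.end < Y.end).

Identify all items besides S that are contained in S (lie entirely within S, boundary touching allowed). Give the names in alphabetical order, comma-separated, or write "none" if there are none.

Target S = [t=140, t=307].
A [t=256, t=274] → during → yes.
B [t=277, t=297] → during → yes.
D [t=177, t=189] → during → yes.
E [t=319, t=364] → after → no.
G [t=377, t=424] → after → no.
H [t=3, t=12] → before → no.
J [t=249, t=354] → overlapped-by → no.
K [t=15, t=136] → before → no.
L [t=36, t=63] → before → no.
R [t=175, t=234] → during → yes.
V [t=211, t=254] → during → yes.
W [t=339, t=474] → after → no.
Z [t=302, t=351] → overlapped-by → no.
Result: A, B, D, R, V.

A, B, D, R, V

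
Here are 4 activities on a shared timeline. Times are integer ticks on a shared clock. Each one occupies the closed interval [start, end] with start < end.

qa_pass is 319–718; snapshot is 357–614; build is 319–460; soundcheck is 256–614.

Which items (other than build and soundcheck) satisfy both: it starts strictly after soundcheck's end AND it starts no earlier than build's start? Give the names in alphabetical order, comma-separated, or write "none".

Conditions: its start is strictly after soundcheck's end (X.start > 614) AND its start is no earlier than build's start (X.start >= 319).
qa_pass: start 319 > 614? ✗; start 319 >= 319? ✓ → no.
snapshot: start 357 > 614? ✗; start 357 >= 319? ✓ → no.
Result: none.

none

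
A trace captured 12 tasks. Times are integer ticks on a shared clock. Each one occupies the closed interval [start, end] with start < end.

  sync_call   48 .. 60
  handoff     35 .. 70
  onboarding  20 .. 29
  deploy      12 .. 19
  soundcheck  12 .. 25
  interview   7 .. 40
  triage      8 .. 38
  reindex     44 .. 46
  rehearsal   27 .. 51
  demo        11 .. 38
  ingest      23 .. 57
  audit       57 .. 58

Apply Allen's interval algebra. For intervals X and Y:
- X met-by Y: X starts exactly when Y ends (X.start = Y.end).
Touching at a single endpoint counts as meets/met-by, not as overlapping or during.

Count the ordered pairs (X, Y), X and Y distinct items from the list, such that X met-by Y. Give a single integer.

Checking all 132 ordered pairs for relation 'met-by'; matching pairs in alphabetical order:
(audit, ingest): audit met-by ingest ✓
Count: 1.

1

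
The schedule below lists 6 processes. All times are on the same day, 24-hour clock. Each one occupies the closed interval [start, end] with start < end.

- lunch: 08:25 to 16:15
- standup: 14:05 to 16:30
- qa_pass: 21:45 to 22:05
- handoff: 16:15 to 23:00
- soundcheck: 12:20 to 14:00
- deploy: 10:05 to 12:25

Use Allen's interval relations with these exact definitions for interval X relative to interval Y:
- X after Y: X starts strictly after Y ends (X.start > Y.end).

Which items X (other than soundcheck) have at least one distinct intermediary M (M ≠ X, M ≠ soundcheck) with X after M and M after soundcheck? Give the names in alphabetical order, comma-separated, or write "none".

qa_pass

Target soundcheck = [12:20, 14:00].
Intermediaries M with M after soundcheck: handoff, qa_pass, standup.
Via handoff — items with X after handoff: none.
Via qa_pass — items with X after qa_pass: none.
Via standup — items with X after standup: qa_pass.
Union: qa_pass.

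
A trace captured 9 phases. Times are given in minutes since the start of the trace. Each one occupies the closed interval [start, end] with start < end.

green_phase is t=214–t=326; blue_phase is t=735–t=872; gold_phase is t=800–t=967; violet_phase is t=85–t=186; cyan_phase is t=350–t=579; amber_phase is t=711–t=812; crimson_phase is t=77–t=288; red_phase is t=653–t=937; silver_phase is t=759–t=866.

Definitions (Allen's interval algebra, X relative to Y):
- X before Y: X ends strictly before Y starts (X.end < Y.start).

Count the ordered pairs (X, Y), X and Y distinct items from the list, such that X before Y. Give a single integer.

Checking all 72 ordered pairs for relation 'before'; matching pairs in alphabetical order:
(crimson_phase, amber_phase): crimson_phase before amber_phase ✓
(crimson_phase, blue_phase): crimson_phase before blue_phase ✓
(crimson_phase, cyan_phase): crimson_phase before cyan_phase ✓
(crimson_phase, gold_phase): crimson_phase before gold_phase ✓
(crimson_phase, red_phase): crimson_phase before red_phase ✓
(crimson_phase, silver_phase): crimson_phase before silver_phase ✓
(cyan_phase, amber_phase): cyan_phase before amber_phase ✓
(cyan_phase, blue_phase): cyan_phase before blue_phase ✓
(cyan_phase, gold_phase): cyan_phase before gold_phase ✓
(cyan_phase, red_phase): cyan_phase before red_phase ✓
(cyan_phase, silver_phase): cyan_phase before silver_phase ✓
(green_phase, amber_phase): green_phase before amber_phase ✓
(green_phase, blue_phase): green_phase before blue_phase ✓
(green_phase, cyan_phase): green_phase before cyan_phase ✓
(green_phase, gold_phase): green_phase before gold_phase ✓
(green_phase, red_phase): green_phase before red_phase ✓
(green_phase, silver_phase): green_phase before silver_phase ✓
(violet_phase, amber_phase): violet_phase before amber_phase ✓
(violet_phase, blue_phase): violet_phase before blue_phase ✓
(violet_phase, cyan_phase): violet_phase before cyan_phase ✓
(violet_phase, gold_phase): violet_phase before gold_phase ✓
(violet_phase, green_phase): violet_phase before green_phase ✓
(violet_phase, red_phase): violet_phase before red_phase ✓
(violet_phase, silver_phase): violet_phase before silver_phase ✓
Count: 24.

24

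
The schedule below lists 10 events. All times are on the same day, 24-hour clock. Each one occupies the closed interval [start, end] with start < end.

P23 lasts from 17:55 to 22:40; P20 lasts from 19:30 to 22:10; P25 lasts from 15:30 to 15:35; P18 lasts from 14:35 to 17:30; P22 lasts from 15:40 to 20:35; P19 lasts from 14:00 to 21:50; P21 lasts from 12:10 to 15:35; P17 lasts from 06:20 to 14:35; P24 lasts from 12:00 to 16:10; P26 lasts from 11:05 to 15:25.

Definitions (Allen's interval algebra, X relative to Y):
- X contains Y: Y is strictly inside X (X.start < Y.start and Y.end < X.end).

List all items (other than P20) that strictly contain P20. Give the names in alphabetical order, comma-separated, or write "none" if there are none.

P23

Target P20 = [19:30, 22:10].
P17 [06:20, 14:35] → before → no.
P18 [14:35, 17:30] → before → no.
P19 [14:00, 21:50] → overlaps → no.
P21 [12:10, 15:35] → before → no.
P22 [15:40, 20:35] → overlaps → no.
P23 [17:55, 22:40] → contains → yes.
P24 [12:00, 16:10] → before → no.
P25 [15:30, 15:35] → before → no.
P26 [11:05, 15:25] → before → no.
Result: P23.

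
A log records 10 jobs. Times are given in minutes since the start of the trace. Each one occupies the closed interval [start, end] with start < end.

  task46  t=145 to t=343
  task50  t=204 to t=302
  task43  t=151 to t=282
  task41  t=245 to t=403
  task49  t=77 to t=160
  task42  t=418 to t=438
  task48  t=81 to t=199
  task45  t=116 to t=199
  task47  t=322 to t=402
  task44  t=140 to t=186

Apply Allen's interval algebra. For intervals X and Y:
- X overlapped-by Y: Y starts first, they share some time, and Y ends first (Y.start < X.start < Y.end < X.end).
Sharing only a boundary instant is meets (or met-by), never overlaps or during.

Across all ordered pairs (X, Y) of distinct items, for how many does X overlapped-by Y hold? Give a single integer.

16

Checking all 90 ordered pairs for relation 'overlapped-by'; matching pairs in alphabetical order:
(task41, task43): task41 overlapped-by task43 ✓
(task41, task46): task41 overlapped-by task46 ✓
(task41, task50): task41 overlapped-by task50 ✓
(task43, task44): task43 overlapped-by task44 ✓
(task43, task45): task43 overlapped-by task45 ✓
(task43, task48): task43 overlapped-by task48 ✓
(task43, task49): task43 overlapped-by task49 ✓
(task44, task49): task44 overlapped-by task49 ✓
(task45, task49): task45 overlapped-by task49 ✓
(task46, task44): task46 overlapped-by task44 ✓
(task46, task45): task46 overlapped-by task45 ✓
(task46, task48): task46 overlapped-by task48 ✓
(task46, task49): task46 overlapped-by task49 ✓
(task47, task46): task47 overlapped-by task46 ✓
(task48, task49): task48 overlapped-by task49 ✓
(task50, task43): task50 overlapped-by task43 ✓
Count: 16.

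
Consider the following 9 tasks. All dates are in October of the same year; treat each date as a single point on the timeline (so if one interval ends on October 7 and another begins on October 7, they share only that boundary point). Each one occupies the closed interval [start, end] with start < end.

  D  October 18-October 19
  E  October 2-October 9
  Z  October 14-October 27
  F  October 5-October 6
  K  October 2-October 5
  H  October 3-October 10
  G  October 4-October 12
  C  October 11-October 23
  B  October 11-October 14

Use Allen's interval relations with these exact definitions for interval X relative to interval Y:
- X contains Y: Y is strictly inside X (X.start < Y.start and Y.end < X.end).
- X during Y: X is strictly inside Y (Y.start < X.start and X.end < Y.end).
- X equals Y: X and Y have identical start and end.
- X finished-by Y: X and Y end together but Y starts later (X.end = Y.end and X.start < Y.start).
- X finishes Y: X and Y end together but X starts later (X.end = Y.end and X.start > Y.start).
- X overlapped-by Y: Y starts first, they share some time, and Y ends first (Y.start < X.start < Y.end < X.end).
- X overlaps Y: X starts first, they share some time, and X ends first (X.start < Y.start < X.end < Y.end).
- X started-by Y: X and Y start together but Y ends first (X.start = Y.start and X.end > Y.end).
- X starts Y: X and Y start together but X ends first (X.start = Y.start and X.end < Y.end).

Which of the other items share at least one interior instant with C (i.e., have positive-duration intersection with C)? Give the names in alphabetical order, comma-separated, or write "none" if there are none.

B, D, G, Z

Target C = [October 11, October 23].
B [October 11, October 14] → starts → yes.
D [October 18, October 19] → during → yes.
E [October 2, October 9] → before → no.
F [October 5, October 6] → before → no.
G [October 4, October 12] → overlaps → yes.
H [October 3, October 10] → before → no.
K [October 2, October 5] → before → no.
Z [October 14, October 27] → overlapped-by → yes.
Result: B, D, G, Z.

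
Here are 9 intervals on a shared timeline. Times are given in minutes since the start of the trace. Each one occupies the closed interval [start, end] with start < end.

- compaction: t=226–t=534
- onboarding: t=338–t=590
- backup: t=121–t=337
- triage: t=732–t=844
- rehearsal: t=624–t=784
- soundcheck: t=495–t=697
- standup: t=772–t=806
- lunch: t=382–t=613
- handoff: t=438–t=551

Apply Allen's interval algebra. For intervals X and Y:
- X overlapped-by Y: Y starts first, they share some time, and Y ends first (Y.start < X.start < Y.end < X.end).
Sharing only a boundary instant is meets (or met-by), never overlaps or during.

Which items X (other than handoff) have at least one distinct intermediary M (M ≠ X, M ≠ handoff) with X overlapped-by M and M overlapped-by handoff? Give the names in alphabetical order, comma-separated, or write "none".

rehearsal

Target handoff = [t=438, t=551].
Intermediaries M with M overlapped-by handoff: soundcheck.
Via soundcheck — items with X overlapped-by soundcheck: rehearsal.
Union: rehearsal.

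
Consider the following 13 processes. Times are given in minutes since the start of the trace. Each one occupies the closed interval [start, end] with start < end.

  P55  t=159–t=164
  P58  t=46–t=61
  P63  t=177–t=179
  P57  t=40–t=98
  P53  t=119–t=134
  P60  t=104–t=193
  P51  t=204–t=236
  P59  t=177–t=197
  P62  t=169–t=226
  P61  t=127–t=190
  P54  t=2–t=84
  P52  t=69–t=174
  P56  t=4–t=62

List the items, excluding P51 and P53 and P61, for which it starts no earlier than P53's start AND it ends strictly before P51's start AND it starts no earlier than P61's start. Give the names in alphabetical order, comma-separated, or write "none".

P55, P59, P63

Conditions: its start is no earlier than P53's start (X.start >= t=119) AND its end is strictly before P51's start (X.end < t=204) AND its start is no earlier than P61's start (X.start >= t=127).
P52: start t=69 >= t=119? ✗; end t=174 < t=204? ✓; start t=69 >= t=127? ✗ → no.
P54: start t=2 >= t=119? ✗; end t=84 < t=204? ✓; start t=2 >= t=127? ✗ → no.
P55: start t=159 >= t=119? ✓; end t=164 < t=204? ✓; start t=159 >= t=127? ✓ → yes.
P56: start t=4 >= t=119? ✗; end t=62 < t=204? ✓; start t=4 >= t=127? ✗ → no.
P57: start t=40 >= t=119? ✗; end t=98 < t=204? ✓; start t=40 >= t=127? ✗ → no.
P58: start t=46 >= t=119? ✗; end t=61 < t=204? ✓; start t=46 >= t=127? ✗ → no.
P59: start t=177 >= t=119? ✓; end t=197 < t=204? ✓; start t=177 >= t=127? ✓ → yes.
P60: start t=104 >= t=119? ✗; end t=193 < t=204? ✓; start t=104 >= t=127? ✗ → no.
P62: start t=169 >= t=119? ✓; end t=226 < t=204? ✗; start t=169 >= t=127? ✓ → no.
P63: start t=177 >= t=119? ✓; end t=179 < t=204? ✓; start t=177 >= t=127? ✓ → yes.
Result: P55, P59, P63.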